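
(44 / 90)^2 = 484 / 2025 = 0.24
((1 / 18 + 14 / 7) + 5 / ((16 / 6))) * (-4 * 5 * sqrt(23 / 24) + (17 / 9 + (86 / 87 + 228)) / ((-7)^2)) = 17053297 / 920808 - 1415 * sqrt(138) / 216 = -58.44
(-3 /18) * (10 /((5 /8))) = -8 /3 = -2.67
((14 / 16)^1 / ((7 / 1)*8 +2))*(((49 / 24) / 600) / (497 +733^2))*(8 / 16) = 343 / 7186541875200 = 0.00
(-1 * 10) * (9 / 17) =-90 / 17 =-5.29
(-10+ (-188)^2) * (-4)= -141336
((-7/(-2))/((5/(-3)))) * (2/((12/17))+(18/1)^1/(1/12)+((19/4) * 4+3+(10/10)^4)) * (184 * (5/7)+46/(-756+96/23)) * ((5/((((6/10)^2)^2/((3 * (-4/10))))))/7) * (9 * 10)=7210215791875/181566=39711266.38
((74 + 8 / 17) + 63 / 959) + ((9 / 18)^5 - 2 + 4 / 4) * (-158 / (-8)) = 16516439 / 298112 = 55.40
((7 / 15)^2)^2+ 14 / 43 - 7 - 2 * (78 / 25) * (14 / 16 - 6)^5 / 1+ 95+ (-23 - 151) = 391911986667581 / 17832960000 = 21976.83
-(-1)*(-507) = -507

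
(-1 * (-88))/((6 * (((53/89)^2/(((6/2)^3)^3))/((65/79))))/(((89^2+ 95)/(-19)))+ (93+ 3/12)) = 1191444433882560/1262524921460381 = 0.94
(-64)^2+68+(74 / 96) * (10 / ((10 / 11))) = 200279 / 48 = 4172.48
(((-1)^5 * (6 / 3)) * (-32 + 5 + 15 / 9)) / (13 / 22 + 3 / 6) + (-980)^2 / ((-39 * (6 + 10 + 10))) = -1369958 / 1521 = -900.70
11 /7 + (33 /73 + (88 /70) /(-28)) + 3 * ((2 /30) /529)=3744660 /1892233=1.98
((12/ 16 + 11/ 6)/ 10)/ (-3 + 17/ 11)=-341/ 1920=-0.18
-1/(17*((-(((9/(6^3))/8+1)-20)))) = -192/61999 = -0.00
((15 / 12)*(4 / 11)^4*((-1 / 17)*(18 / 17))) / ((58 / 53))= -152640 / 122706221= -0.00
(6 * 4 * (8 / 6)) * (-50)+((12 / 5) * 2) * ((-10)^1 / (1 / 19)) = -2512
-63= -63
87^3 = 658503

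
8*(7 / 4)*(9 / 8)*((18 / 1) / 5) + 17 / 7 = 4139 / 70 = 59.13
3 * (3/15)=3/5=0.60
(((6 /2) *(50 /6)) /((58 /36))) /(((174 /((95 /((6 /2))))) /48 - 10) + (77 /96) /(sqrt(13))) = -437272992000 /278431233377 - 2729160000 *sqrt(13) /278431233377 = -1.61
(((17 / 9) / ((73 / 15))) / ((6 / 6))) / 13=85 / 2847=0.03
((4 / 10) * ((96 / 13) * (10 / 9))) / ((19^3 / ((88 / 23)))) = 11264 / 6152523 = 0.00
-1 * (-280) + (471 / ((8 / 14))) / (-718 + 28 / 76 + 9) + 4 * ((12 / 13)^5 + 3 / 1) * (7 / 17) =1898866211795 / 6665451936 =284.88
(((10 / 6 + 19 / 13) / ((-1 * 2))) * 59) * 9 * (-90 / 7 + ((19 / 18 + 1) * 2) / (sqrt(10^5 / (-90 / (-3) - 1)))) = 971730 / 91 - 133163 * sqrt(290) / 39000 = 10620.21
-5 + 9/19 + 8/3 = -106/57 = -1.86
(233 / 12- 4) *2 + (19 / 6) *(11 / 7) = 752 / 21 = 35.81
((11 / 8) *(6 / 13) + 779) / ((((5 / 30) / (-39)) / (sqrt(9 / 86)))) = -1094607 *sqrt(86) / 172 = -59017.25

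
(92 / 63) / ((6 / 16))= 736 / 189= 3.89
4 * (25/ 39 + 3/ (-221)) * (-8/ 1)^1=-1024/ 51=-20.08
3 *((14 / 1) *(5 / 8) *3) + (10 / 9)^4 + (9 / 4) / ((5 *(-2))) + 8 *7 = 35704741 / 262440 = 136.05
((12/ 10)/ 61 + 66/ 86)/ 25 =10323/ 327875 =0.03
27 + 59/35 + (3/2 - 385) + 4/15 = -14891/42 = -354.55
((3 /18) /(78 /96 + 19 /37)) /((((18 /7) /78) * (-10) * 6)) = -6734 /105975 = -0.06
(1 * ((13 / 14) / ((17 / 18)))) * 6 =702 / 119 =5.90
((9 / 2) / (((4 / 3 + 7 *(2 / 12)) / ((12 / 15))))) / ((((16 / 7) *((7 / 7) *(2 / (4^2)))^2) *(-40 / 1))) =-126 / 125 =-1.01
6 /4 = 3 /2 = 1.50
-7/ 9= -0.78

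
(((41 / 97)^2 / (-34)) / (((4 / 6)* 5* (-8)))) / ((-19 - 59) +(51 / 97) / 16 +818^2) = 5043 / 17122547215070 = 0.00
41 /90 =0.46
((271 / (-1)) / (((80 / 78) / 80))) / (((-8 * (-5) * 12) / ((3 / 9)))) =-3523 / 240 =-14.68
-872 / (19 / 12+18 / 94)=-491.32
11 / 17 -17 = -278 / 17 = -16.35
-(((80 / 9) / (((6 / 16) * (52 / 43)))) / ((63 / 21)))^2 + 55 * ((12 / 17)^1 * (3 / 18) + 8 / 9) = 238827670 / 18849753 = 12.67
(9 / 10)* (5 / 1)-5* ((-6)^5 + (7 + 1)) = 77689 / 2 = 38844.50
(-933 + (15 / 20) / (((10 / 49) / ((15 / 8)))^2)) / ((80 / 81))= -14427153 / 16384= -880.56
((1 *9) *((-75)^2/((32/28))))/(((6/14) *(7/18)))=1063125/4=265781.25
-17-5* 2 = -27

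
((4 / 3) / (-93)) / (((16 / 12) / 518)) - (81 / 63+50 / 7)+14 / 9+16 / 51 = -402701 / 33201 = -12.13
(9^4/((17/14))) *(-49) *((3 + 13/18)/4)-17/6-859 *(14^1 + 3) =-260975.67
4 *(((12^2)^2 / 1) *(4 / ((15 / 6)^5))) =10616832 / 3125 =3397.39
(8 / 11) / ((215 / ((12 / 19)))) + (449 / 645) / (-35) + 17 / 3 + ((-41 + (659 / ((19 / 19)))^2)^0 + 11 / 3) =48670714 / 4718175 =10.32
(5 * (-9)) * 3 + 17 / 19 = -2548 / 19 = -134.11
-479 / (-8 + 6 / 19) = 9101 / 146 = 62.34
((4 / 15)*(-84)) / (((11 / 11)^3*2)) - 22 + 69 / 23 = -151 / 5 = -30.20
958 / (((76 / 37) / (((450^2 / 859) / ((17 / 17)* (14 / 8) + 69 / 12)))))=239260500 / 16321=14659.67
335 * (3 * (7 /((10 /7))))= 9849 /2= 4924.50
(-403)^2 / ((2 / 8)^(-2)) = 162409 / 16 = 10150.56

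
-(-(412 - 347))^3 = 274625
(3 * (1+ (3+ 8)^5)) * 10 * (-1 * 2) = -9663120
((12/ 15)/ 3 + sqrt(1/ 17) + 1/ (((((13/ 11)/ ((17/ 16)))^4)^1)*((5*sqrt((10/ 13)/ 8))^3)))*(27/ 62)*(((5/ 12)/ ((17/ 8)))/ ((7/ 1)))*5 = 647381097*sqrt(65)/ 488190976000 + 225*sqrt(17)/ 62713 + 60/ 3689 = 0.04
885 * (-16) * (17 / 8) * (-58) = 1745220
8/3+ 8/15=16/5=3.20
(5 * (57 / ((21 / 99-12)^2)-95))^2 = 5121851233752100 / 22898045041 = 223680.72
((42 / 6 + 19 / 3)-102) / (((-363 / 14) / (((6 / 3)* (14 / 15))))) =104272 / 16335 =6.38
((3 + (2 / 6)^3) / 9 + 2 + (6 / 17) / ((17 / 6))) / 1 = 172900 / 70227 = 2.46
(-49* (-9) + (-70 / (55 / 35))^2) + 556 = 360737 / 121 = 2981.30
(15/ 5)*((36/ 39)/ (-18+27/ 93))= -124/ 793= -0.16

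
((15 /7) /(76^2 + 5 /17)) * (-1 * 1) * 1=-255 /687379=-0.00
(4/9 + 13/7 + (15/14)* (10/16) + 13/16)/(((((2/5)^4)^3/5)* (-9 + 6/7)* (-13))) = 2327880859375/218529792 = 10652.46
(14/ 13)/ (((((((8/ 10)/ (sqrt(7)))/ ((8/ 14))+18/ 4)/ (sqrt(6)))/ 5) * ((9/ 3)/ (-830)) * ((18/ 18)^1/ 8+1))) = -23240000 * sqrt(6)/ 77883+9296000 * sqrt(42)/ 700947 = -644.97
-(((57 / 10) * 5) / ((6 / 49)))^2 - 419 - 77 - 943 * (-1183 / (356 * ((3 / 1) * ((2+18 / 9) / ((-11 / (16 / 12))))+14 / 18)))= -5657583535 / 95408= -59298.84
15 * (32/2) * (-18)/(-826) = 2160/413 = 5.23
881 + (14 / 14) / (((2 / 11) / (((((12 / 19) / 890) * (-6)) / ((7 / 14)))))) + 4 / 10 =7451841 / 8455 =881.35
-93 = -93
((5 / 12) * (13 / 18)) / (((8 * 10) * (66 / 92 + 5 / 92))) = 299 / 61344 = 0.00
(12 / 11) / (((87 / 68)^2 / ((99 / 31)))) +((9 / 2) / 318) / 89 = 1047025797 / 491907628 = 2.13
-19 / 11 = -1.73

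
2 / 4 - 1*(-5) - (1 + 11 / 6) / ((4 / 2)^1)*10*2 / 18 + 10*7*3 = 5776 / 27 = 213.93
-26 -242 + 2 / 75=-20098 / 75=-267.97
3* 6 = 18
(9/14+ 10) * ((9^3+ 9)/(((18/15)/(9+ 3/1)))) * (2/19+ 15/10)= 16769205/133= 126084.25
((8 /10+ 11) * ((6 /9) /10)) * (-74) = -4366 /75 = -58.21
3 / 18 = 1 / 6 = 0.17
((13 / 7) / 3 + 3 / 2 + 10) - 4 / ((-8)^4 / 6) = 130241 / 10752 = 12.11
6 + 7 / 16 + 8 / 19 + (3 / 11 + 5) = 40567 / 3344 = 12.13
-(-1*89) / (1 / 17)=1513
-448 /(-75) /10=224 /375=0.60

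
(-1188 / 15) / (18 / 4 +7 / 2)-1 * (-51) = 411 / 10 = 41.10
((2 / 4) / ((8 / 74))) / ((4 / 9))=333 / 32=10.41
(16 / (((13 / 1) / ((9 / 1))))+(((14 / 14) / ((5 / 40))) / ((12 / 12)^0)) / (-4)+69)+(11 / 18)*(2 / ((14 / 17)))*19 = 174079 / 1638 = 106.28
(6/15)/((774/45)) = 1/43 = 0.02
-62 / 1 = -62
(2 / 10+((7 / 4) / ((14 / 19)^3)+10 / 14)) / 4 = 41463 / 31360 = 1.32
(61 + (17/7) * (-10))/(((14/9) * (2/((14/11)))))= 2313/154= 15.02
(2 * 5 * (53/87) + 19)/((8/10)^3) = 272875/5568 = 49.01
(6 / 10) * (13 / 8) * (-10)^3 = -975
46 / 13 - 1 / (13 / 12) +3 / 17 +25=6142 / 221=27.79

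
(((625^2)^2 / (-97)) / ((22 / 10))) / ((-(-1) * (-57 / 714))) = 181579589843750 / 20273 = 8956720260.63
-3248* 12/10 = -19488/5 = -3897.60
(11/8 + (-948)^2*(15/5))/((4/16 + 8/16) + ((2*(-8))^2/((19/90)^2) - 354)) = 7786375427/15568614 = 500.13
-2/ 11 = -0.18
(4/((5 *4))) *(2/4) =1/10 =0.10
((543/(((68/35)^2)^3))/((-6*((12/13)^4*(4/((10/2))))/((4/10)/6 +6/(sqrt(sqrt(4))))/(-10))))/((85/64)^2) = 1900597903465625/1735791675558912 +9502989517328125*sqrt(2)/192865741728768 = 70.78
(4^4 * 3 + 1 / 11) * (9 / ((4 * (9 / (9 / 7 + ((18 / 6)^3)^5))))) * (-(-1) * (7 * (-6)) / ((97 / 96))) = -114530269460.96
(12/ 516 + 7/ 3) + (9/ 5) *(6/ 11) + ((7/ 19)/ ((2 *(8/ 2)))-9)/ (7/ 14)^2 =-8756227/ 269610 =-32.48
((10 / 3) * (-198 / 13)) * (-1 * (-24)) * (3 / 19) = -47520 / 247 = -192.39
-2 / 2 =-1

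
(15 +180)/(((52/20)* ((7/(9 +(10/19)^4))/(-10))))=-887166750/912247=-972.51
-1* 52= -52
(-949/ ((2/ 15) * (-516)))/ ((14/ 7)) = 6.90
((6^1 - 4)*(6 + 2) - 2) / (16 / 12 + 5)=42 / 19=2.21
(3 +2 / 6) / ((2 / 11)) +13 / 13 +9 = 28.33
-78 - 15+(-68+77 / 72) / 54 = -366403 / 3888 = -94.24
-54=-54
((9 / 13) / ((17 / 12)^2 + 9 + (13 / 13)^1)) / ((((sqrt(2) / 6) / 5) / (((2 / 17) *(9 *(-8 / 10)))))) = -279936 *sqrt(2) / 382109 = -1.04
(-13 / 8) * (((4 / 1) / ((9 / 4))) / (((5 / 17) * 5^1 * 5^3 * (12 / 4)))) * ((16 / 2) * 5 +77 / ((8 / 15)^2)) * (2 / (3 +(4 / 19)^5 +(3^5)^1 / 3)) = -2176285504783 / 56158201800000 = -0.04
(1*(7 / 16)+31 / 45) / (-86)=-0.01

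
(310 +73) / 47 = 383 / 47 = 8.15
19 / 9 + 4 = 55 / 9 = 6.11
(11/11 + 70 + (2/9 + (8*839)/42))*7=14555/9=1617.22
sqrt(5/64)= 0.28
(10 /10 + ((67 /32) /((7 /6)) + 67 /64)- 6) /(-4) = 967 /1792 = 0.54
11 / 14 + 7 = 109 / 14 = 7.79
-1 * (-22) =22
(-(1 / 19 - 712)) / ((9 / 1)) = 1503 / 19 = 79.11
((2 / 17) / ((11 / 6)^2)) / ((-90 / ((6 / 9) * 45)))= -24 / 2057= -0.01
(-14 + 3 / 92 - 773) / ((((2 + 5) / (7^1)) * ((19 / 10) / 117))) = -48460.62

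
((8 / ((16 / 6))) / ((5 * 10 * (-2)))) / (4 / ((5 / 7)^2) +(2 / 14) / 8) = -0.00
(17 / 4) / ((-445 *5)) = -17 / 8900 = -0.00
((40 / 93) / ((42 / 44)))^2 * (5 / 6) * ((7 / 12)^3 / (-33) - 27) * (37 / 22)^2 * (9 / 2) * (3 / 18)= -263530959875 / 27187681752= -9.69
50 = 50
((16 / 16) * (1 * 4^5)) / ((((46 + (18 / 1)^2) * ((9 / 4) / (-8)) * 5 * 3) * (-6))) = 8192 / 74925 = 0.11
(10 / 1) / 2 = 5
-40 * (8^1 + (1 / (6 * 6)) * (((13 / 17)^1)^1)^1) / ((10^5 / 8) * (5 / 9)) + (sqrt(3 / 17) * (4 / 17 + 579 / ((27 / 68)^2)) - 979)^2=2018018030345676967 / 604391118750 - 29707394728 * sqrt(51) / 70227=317963.42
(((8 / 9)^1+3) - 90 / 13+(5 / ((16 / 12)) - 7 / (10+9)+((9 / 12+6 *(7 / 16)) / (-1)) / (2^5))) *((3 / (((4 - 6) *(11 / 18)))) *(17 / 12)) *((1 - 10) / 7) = 21064275 / 19475456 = 1.08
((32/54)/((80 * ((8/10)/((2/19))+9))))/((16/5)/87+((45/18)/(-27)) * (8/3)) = -0.00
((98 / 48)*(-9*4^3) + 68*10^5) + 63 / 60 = 135976501 / 20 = 6798825.05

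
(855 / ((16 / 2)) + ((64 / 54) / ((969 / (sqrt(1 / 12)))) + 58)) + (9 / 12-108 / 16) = 16*sqrt(3) / 78489 + 1271 / 8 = 158.88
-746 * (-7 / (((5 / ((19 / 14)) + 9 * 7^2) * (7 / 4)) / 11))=623656 / 8449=73.81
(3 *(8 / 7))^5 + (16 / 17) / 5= 473.96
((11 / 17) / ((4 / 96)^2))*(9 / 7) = 57024 / 119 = 479.19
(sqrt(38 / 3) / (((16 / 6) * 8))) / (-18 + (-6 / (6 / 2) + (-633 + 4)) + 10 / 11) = -11 * sqrt(114) / 456256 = -0.00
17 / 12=1.42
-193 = -193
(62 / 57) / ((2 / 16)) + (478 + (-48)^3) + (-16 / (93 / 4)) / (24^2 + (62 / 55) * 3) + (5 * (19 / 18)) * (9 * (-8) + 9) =-6218445689887 / 56307222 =-110437.80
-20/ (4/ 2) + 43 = 33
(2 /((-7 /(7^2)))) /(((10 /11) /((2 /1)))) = -154 /5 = -30.80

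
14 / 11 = 1.27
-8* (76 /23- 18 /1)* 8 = 21632 /23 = 940.52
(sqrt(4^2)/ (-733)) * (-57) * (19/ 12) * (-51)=-18411/ 733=-25.12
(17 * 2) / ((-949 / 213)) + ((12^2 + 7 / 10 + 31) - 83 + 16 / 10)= 822487 / 9490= 86.67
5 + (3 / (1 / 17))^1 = 56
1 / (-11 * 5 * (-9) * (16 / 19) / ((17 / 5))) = 0.01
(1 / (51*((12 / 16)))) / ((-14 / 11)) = -0.02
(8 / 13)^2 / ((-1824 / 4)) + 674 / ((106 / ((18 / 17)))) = 58426570 / 8679333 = 6.73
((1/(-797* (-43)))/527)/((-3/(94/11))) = -94/596006961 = -0.00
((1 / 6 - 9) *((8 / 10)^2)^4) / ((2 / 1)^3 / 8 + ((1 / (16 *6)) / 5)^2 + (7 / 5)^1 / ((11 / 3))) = -58686701568 / 54720171875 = -1.07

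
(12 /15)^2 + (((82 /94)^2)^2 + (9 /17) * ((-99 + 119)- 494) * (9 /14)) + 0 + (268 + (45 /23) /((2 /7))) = 76626641269929 /667784344850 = 114.75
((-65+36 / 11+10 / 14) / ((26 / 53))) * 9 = -1120473 / 1001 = -1119.35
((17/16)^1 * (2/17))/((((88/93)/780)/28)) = 126945/44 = 2885.11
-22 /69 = -0.32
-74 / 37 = -2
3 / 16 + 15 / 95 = 105 / 304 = 0.35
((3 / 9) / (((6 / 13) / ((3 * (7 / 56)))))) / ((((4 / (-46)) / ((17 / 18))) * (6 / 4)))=-5083 / 2592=-1.96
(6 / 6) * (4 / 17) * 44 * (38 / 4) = 1672 / 17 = 98.35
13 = 13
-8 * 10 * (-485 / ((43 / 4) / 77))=11950400 / 43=277916.28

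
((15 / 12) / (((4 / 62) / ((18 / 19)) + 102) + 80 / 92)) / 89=32085 / 235156156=0.00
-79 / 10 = -7.90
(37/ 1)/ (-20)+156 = 3083/ 20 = 154.15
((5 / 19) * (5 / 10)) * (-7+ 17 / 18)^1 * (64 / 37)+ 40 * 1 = 244360 / 6327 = 38.62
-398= -398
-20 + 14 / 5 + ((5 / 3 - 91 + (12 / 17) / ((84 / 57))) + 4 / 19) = -3589693 / 33915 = -105.84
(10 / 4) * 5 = 25 / 2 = 12.50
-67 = -67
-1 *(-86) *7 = 602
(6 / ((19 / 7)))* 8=336 / 19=17.68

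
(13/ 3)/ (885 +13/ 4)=52/ 10659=0.00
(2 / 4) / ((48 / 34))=17 / 48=0.35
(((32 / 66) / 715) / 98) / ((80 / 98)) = 1 / 117975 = 0.00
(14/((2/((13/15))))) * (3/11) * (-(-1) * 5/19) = 91/209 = 0.44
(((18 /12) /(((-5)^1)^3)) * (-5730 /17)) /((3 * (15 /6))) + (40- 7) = 71271 /2125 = 33.54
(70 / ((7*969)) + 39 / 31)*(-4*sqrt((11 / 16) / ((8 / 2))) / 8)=-38101*sqrt(11) / 480624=-0.26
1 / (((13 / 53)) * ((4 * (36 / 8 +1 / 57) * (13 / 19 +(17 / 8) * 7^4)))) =229596 / 5192822765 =0.00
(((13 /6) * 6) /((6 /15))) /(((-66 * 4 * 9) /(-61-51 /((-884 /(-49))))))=0.87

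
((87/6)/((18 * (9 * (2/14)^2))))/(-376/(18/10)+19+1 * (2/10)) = -0.02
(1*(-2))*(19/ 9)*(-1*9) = 38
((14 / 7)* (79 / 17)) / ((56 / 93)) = 7347 / 476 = 15.43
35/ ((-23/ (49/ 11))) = -1715/ 253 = -6.78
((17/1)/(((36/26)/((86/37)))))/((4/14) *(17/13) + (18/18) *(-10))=-864773/291708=-2.96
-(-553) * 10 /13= 425.38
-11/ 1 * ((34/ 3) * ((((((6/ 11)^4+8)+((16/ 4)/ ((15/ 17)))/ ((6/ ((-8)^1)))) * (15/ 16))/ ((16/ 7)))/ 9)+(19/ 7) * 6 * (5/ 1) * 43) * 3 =-465211007413/ 4024944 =-115581.98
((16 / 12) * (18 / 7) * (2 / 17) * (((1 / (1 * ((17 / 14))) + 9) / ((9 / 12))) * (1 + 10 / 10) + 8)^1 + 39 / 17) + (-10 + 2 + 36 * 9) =671813 / 2023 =332.09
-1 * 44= -44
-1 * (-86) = 86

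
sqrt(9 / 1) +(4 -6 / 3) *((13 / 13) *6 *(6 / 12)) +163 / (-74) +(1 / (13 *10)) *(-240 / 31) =6.74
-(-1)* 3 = 3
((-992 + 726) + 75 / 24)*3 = -6309 / 8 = -788.62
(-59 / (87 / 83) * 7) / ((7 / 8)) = -39176 / 87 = -450.30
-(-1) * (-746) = -746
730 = 730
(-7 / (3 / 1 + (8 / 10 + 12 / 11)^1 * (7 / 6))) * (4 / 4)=-1155 / 859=-1.34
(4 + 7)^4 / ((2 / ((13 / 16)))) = 190333 / 32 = 5947.91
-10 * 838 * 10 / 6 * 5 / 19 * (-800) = 167600000 / 57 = 2940350.88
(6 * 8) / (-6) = -8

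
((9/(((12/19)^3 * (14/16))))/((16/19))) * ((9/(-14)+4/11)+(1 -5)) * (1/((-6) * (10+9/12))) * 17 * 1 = 1459986163/26699904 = 54.68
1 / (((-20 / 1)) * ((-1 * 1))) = 1 / 20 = 0.05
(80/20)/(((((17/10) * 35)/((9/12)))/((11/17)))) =66/2023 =0.03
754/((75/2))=1508/75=20.11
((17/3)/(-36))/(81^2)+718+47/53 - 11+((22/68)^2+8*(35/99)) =42431625020699/59693933178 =710.82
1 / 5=0.20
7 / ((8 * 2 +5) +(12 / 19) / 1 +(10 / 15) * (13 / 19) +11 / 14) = 5586 / 18253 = 0.31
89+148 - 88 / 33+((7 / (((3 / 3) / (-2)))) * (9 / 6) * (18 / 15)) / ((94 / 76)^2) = 7218803 / 33135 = 217.86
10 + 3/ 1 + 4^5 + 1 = 1038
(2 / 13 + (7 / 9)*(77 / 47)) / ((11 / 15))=39265 / 20163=1.95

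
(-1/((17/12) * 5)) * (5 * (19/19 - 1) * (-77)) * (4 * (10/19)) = 0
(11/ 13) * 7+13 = 246/ 13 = 18.92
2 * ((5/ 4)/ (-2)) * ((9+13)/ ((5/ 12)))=-66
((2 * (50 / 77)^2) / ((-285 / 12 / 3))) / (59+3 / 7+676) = -1000 / 6903897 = -0.00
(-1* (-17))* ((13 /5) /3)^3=37349 /3375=11.07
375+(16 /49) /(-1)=18359 /49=374.67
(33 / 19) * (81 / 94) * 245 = 654885 / 1786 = 366.68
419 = 419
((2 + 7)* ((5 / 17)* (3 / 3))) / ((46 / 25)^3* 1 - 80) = -703125 / 19595288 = -0.04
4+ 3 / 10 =43 / 10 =4.30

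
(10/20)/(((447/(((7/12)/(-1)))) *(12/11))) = -77/128736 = -0.00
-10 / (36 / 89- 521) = 890 / 46333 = 0.02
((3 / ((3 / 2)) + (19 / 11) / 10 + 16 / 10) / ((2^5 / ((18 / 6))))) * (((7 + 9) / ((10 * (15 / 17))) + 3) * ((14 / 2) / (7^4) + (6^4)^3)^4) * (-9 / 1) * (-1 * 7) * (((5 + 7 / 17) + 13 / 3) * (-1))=-1983359297095361966106299942548503335890143474499822119 / 84516594500800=-23467099080483990476472790000000000000000.00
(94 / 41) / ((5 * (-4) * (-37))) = 47 / 15170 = 0.00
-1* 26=-26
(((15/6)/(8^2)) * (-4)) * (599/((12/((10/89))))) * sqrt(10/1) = -2.77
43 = 43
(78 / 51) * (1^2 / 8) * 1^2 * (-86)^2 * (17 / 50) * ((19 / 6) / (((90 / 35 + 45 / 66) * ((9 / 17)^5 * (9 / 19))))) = 948686668002073 / 39937791150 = 23754.11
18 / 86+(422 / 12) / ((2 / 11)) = 99911 / 516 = 193.63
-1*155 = -155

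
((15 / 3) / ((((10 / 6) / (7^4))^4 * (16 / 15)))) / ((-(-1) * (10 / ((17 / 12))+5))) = 137285236183021731 / 82000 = 1674210197353.92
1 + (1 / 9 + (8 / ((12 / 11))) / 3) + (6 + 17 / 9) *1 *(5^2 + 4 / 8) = 3685 / 18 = 204.72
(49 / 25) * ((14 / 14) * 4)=196 / 25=7.84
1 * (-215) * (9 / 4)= -1935 / 4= -483.75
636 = 636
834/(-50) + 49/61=-24212/1525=-15.88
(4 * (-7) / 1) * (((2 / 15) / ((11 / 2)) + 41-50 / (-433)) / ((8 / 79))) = -1625392531 / 142890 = -11375.13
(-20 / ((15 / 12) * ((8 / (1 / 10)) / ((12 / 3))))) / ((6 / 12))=-8 / 5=-1.60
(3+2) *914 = 4570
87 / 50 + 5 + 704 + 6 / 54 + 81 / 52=8335183 / 11700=712.41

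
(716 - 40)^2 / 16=28561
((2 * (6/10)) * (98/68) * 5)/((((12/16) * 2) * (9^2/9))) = 98/153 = 0.64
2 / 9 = 0.22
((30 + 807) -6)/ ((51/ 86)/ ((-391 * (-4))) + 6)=2191624/ 15825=138.49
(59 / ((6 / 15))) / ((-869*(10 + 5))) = -59 / 5214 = -0.01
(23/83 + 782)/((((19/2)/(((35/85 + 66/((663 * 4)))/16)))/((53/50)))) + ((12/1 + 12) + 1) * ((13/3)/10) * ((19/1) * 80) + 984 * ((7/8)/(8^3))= 220428654544843/13383052800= 16470.73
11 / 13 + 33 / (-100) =0.52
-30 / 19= -1.58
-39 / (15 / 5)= -13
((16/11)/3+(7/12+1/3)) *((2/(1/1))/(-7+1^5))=-185/396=-0.47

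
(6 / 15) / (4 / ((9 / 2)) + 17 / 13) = 234 / 1285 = 0.18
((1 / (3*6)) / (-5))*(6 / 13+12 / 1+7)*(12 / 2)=-253 / 195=-1.30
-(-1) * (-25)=-25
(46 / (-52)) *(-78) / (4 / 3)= 207 / 4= 51.75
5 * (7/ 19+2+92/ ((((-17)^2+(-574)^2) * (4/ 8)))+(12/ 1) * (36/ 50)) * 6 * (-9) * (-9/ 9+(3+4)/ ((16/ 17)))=-19134.98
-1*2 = -2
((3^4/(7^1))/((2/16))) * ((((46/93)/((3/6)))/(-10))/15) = -0.61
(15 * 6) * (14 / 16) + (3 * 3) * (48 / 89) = 29763 / 356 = 83.60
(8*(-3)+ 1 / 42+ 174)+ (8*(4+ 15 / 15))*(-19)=-25619 / 42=-609.98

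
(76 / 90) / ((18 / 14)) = 266 / 405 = 0.66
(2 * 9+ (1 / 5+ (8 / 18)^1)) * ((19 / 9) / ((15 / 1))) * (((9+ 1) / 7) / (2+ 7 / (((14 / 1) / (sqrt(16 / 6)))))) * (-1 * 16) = -510112 / 14175+ 255056 * sqrt(6) / 42525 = -21.30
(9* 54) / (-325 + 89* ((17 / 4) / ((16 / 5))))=-31104 / 13235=-2.35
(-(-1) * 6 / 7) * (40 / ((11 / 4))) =960 / 77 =12.47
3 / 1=3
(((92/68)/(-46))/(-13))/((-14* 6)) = -0.00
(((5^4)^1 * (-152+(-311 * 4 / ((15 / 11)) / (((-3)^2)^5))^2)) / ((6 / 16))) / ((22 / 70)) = -834734874836408000 / 1035574967097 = -806059.34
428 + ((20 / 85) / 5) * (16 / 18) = 327452 / 765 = 428.04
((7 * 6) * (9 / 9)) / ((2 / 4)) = 84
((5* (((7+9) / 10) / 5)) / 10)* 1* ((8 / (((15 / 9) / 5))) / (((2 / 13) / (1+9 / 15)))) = 4992 / 125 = 39.94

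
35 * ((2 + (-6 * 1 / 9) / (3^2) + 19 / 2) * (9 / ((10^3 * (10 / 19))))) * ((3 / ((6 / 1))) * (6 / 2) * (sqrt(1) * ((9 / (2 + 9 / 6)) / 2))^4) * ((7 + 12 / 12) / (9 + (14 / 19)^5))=190448171573697 / 7828191245000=24.33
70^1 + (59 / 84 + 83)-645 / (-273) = 170423 / 1092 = 156.07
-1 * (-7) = 7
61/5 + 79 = 456/5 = 91.20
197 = 197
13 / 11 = 1.18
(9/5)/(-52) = -9/260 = -0.03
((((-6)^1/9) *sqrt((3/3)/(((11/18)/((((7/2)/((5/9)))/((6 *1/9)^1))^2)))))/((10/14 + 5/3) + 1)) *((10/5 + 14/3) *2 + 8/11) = -306936 *sqrt(22)/42955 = -33.52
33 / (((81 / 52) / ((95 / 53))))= 54340 / 1431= 37.97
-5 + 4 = -1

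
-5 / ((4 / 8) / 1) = -10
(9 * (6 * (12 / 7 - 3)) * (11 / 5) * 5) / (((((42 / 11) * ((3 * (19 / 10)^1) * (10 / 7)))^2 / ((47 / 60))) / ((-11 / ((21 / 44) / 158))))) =597982363 / 265335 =2253.69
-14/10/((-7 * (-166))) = -1/830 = -0.00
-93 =-93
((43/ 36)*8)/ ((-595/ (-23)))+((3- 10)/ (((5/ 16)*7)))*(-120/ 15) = 139066/ 5355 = 25.97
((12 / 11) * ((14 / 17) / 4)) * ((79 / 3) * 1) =1106 / 187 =5.91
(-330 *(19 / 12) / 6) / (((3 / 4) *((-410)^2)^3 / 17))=-3553 / 8550187633800000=-0.00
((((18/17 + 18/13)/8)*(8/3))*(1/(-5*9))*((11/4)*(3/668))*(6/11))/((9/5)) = -5/73814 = -0.00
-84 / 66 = -14 / 11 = -1.27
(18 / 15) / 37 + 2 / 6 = 203 / 555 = 0.37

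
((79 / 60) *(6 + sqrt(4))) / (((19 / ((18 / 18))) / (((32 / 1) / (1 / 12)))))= 20224 / 95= 212.88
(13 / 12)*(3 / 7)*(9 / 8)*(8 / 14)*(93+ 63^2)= 237627 / 196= 1212.38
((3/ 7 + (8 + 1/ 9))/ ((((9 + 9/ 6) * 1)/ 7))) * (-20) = -21520/ 189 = -113.86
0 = 0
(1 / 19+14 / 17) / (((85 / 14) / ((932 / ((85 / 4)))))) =14770336 / 2333675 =6.33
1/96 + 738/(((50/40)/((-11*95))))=-59228927/96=-616967.99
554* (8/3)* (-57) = -84208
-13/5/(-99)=0.03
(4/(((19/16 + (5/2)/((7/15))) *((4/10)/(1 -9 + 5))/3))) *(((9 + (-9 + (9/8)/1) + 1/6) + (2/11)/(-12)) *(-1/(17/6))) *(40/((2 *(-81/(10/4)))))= -4718000/1233639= -3.82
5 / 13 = 0.38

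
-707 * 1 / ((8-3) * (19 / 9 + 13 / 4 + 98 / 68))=-432684 / 20815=-20.79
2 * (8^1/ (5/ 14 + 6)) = 224/ 89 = 2.52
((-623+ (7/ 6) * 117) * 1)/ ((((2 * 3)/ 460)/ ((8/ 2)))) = -447580/ 3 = -149193.33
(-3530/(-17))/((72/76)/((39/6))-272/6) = -1307865/284614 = -4.60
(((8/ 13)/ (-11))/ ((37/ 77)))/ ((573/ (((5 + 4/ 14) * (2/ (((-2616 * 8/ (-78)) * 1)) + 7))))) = -12221/ 1623882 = -0.01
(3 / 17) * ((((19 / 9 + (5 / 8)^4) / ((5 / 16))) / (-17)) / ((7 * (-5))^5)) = 83449 / 58286676000000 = 0.00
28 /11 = 2.55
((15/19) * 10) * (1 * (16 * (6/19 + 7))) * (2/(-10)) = -66720/361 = -184.82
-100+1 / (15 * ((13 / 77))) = -19423 / 195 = -99.61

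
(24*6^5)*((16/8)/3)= 124416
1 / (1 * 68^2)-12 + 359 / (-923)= -52874517 / 4267952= -12.39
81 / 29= 2.79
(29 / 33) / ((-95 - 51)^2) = 29 / 703428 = 0.00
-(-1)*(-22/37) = -22/37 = -0.59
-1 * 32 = -32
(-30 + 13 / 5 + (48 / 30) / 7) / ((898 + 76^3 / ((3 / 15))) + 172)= -951 / 76858250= -0.00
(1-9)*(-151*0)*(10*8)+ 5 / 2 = 5 / 2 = 2.50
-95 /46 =-2.07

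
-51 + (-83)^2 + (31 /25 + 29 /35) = 1197012 /175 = 6840.07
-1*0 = 0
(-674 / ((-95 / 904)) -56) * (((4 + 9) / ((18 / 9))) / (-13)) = -301988 / 95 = -3178.82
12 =12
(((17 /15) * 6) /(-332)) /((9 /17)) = -289 /7470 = -0.04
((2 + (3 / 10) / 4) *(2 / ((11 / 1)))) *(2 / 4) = 83 / 440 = 0.19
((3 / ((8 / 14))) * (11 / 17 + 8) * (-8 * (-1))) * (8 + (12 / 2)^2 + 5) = 302526 / 17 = 17795.65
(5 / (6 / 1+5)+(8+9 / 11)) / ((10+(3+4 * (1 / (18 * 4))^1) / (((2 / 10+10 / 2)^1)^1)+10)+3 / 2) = 47736 / 113707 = 0.42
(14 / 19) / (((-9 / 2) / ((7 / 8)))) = -49 / 342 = -0.14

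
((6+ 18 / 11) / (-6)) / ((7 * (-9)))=2 / 99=0.02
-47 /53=-0.89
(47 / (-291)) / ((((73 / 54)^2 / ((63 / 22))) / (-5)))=7195230 / 5686043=1.27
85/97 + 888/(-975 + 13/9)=-15227/424957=-0.04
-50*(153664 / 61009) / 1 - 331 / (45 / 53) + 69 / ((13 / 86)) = -162853097 / 2745405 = -59.32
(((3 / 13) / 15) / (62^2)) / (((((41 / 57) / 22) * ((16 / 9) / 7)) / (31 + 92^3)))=30760179219 / 81954080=375.33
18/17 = 1.06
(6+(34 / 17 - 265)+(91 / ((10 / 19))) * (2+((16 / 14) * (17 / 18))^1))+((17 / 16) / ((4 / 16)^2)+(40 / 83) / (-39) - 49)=11818766 / 48555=243.41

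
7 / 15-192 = -191.53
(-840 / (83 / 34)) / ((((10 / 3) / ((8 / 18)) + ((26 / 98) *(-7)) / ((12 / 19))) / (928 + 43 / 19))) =-42403032000 / 603991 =-70204.74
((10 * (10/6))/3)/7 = 50/63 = 0.79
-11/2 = -5.50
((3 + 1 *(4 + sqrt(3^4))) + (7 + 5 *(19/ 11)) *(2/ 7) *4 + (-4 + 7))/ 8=2839/ 616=4.61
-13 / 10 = -1.30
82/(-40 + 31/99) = -8118/3929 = -2.07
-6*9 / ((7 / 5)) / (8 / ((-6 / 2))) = 405 / 28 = 14.46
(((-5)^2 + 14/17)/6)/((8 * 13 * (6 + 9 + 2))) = 439/180336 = 0.00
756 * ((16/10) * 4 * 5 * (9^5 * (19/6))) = 4523625792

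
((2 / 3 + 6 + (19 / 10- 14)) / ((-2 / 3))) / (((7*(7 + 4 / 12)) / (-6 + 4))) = -489 / 1540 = -0.32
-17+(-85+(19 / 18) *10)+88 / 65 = -90.09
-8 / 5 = -1.60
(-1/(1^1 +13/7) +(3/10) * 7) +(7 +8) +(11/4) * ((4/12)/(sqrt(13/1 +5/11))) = 11 * sqrt(407)/888 +67/4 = 17.00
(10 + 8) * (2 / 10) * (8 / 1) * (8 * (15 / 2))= 1728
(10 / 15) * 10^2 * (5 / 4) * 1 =250 / 3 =83.33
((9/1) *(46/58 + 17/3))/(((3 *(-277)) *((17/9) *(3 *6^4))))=-281/29497176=-0.00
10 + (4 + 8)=22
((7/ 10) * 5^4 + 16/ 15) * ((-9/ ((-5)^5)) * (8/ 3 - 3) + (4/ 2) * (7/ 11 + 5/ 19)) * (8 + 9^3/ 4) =11758382651921/ 78375000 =150027.21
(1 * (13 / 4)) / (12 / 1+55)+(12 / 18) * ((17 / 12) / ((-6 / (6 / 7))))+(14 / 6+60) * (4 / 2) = 2103413 / 16884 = 124.58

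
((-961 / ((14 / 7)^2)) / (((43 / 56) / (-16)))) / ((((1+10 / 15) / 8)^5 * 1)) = 1714066292736 / 134375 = 12755842.18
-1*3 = -3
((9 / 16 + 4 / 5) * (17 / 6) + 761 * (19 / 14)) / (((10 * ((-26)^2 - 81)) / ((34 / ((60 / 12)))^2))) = 59213227 / 7350000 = 8.06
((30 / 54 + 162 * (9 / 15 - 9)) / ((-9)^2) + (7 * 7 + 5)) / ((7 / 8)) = 1084952 / 25515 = 42.52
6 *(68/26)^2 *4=27744/169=164.17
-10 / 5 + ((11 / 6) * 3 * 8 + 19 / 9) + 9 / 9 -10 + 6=41.11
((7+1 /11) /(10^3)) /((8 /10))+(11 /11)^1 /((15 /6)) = 1799 /4400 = 0.41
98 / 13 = 7.54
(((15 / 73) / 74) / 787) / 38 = 15 / 161552212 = 0.00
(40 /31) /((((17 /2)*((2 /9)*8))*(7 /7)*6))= 15 /1054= 0.01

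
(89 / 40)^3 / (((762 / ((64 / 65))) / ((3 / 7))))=704969 / 115570000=0.01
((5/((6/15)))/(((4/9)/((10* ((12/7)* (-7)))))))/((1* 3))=-1125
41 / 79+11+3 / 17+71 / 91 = 1524690 / 122213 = 12.48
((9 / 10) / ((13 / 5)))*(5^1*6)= 135 / 13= 10.38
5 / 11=0.45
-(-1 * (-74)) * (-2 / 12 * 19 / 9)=703 / 27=26.04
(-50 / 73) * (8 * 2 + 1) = -850 / 73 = -11.64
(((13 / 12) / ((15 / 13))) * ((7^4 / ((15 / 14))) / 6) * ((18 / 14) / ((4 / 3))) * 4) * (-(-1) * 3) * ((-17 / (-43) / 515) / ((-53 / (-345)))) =20.28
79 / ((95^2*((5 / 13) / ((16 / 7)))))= 16432 / 315875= 0.05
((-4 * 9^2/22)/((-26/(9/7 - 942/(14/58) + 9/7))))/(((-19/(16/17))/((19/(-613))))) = -388800/114631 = -3.39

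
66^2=4356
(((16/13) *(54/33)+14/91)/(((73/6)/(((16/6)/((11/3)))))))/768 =155/918632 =0.00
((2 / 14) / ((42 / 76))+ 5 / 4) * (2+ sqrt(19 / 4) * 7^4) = 887 / 294+ 43463 * sqrt(19) / 24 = 7896.80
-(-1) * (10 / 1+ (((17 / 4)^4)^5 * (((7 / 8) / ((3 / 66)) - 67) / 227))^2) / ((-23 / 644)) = -4218146213861157476425728986542178011621652583246826247 / 249178954235688906973738172416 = -16928180097711515444203660.00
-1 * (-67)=67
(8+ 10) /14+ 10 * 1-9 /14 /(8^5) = 11.29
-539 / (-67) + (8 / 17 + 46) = 62093 / 1139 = 54.52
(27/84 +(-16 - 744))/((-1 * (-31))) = -21271/868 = -24.51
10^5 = 100000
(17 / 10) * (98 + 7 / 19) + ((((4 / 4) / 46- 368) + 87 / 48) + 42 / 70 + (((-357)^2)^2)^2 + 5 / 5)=263843092627392255003.66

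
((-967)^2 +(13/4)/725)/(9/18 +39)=2711758113/114550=23673.14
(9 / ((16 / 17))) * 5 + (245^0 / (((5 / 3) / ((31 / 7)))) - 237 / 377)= 10522431 / 211120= 49.84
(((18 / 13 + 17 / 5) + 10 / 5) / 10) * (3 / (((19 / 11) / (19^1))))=14553 / 650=22.39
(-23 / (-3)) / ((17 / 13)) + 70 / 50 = 1852 / 255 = 7.26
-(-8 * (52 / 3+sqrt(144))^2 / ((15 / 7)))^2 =-188064464896 / 18225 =-10319037.85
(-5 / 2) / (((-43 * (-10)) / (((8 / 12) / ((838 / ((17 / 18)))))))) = -17 / 3891672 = -0.00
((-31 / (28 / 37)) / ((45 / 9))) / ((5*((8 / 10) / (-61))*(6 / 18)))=209901 / 560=374.82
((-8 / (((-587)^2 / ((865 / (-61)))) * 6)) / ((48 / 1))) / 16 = 865 / 12106776384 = 0.00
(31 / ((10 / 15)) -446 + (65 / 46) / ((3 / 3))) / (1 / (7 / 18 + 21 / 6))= -106820 / 69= -1548.12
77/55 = 7/5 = 1.40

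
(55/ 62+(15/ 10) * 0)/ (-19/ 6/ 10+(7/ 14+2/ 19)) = 31350/ 10199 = 3.07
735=735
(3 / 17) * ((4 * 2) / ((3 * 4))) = 2 / 17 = 0.12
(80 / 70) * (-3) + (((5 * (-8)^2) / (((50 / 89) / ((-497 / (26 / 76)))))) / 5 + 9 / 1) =-376498621 / 2275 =-165493.90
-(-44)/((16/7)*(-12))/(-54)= 77/2592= 0.03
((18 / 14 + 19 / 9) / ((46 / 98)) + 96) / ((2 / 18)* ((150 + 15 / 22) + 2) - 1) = 6.47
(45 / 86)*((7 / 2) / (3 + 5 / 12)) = 945 / 1763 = 0.54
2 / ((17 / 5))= 10 / 17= 0.59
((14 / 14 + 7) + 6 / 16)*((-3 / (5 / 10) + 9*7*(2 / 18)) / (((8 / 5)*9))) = 335 / 576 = 0.58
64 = 64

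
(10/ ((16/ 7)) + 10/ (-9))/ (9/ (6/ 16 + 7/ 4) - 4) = 3995/ 288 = 13.87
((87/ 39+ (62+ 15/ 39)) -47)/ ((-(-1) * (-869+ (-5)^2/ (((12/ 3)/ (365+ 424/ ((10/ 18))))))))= 916/ 321477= 0.00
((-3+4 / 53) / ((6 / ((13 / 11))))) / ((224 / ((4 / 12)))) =-2015 / 2350656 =-0.00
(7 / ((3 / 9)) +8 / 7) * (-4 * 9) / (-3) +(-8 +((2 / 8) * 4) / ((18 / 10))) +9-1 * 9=16271 / 63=258.27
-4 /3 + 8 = 20 /3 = 6.67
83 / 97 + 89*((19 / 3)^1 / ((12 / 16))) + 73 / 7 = 4661714 / 6111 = 762.84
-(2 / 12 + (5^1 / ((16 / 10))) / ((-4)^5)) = -4021 / 24576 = -0.16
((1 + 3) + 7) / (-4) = -11 / 4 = -2.75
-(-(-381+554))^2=-29929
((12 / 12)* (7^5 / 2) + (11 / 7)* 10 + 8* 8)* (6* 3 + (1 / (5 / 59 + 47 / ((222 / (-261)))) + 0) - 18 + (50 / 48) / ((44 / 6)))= 623944872885 / 593530784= 1051.24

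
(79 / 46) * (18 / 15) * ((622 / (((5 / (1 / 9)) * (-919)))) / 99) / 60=-24569 / 4708266750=-0.00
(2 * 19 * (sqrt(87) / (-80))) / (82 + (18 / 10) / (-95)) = -0.05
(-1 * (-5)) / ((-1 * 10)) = -0.50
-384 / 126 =-64 / 21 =-3.05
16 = 16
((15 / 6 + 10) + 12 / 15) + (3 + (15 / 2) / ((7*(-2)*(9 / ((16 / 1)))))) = 3223 / 210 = 15.35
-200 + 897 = 697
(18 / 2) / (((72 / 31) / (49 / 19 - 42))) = -23219 / 152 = -152.76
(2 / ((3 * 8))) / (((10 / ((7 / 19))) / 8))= 0.02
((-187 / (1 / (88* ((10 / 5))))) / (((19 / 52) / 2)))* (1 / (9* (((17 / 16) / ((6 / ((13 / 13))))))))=-6443008 / 57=-113035.23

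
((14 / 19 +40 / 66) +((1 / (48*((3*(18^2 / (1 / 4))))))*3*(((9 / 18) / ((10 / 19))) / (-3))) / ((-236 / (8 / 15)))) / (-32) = -463555357571 / 11046050611200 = -0.04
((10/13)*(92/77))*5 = 4600/1001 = 4.60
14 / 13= 1.08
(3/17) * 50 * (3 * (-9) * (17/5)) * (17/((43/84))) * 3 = -3470040/43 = -80698.60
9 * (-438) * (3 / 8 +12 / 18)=-16425 / 4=-4106.25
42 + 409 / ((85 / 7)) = 6433 / 85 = 75.68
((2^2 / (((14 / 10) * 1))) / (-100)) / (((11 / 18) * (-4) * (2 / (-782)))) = -3519 / 770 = -4.57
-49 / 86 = -0.57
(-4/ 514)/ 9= -2/ 2313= -0.00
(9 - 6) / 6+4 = 9 / 2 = 4.50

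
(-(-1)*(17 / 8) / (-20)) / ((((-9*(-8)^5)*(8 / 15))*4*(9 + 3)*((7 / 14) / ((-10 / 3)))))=85 / 905969664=0.00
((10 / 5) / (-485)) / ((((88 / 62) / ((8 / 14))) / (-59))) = 3658 / 37345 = 0.10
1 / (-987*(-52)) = 1 / 51324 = 0.00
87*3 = 261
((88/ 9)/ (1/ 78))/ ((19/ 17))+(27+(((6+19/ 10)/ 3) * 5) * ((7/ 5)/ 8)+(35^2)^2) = 2282031769/ 1520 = 1501336.69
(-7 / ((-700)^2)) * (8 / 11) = -1 / 96250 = -0.00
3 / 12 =1 / 4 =0.25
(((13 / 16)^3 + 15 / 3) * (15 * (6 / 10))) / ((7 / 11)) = 2245023 / 28672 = 78.30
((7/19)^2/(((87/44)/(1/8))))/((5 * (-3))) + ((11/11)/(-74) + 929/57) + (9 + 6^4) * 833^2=15784104950950646/17430885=905525161.28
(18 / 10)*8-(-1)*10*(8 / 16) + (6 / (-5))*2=17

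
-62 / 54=-31 / 27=-1.15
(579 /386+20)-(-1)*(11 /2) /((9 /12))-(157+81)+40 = -1015 /6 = -169.17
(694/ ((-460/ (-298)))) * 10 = 103406/ 23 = 4495.91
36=36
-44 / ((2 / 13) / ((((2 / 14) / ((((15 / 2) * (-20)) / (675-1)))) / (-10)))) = -48191 / 2625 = -18.36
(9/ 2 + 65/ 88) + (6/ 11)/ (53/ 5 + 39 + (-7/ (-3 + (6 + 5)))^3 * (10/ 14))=1760427/ 335336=5.25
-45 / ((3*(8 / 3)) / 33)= -1485 / 8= -185.62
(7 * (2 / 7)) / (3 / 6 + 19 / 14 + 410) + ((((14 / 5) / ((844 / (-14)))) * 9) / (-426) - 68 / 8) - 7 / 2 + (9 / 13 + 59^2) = 19481414761213 / 5614728990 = 3469.70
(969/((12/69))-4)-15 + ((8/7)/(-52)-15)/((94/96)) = 94733983/17108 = 5537.41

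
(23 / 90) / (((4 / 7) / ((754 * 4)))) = 60697 / 45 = 1348.82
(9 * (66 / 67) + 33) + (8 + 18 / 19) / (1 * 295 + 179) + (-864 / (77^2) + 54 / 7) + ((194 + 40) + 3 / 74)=37526084741987 / 132370106946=283.49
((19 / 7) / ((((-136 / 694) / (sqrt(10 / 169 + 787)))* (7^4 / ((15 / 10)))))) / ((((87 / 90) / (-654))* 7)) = 97015995* sqrt(133013) / 1508024882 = 23.46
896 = 896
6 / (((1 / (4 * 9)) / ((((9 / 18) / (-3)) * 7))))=-252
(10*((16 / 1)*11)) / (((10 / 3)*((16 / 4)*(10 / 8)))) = 528 / 5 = 105.60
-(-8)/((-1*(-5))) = 8/5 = 1.60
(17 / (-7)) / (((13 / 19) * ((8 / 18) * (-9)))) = 323 / 364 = 0.89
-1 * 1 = -1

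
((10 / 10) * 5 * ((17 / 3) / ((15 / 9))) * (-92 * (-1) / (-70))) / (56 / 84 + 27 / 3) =-2346 / 1015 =-2.31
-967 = -967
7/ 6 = 1.17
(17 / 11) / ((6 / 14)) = 119 / 33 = 3.61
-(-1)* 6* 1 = 6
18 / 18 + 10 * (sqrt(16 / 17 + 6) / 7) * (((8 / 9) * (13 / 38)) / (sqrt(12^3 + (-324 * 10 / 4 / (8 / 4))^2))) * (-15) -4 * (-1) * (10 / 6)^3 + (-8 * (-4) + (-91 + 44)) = 122 / 27 -2600 * sqrt(36944502) / 374767533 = 4.48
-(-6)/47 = 6/47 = 0.13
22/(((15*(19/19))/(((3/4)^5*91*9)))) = 729729/2560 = 285.05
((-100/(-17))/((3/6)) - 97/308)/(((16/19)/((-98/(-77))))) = 1139069/65824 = 17.30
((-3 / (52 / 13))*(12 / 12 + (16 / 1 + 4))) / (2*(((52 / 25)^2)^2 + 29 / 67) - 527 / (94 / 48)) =25831640625 / 378544631576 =0.07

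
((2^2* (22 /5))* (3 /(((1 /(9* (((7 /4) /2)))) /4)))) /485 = 8316 /2425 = 3.43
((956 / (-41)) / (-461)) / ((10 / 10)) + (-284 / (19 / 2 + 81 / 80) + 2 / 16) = -3413118051 / 127165928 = -26.84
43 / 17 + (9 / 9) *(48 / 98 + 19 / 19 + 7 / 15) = 4.49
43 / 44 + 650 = 28643 / 44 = 650.98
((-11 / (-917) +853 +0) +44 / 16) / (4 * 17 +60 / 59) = 185197165 / 14936096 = 12.40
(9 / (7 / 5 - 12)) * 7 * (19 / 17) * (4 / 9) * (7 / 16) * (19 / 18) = -88445 / 64872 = -1.36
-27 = -27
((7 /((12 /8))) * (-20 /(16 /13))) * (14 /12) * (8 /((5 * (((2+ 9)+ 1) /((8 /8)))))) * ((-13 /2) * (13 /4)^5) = 3074677333 /110592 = 27801.99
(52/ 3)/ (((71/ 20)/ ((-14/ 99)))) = -14560/ 21087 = -0.69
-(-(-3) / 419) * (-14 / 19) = 42 / 7961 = 0.01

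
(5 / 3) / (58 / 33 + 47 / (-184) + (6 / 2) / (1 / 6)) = 10120 / 118417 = 0.09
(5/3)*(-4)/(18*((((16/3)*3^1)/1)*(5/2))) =-1/108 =-0.01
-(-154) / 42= 11 / 3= 3.67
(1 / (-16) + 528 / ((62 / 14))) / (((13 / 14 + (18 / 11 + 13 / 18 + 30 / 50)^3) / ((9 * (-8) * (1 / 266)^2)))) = -0.00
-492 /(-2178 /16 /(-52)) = -68224 /363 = -187.94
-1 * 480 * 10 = -4800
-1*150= -150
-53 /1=-53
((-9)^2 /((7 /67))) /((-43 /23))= -124821 /301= -414.69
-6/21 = -2/7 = -0.29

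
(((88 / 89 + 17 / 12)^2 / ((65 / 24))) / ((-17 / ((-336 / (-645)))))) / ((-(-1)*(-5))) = 369586616 / 28227473625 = 0.01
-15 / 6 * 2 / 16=-5 / 16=-0.31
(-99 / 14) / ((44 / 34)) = -153 / 28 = -5.46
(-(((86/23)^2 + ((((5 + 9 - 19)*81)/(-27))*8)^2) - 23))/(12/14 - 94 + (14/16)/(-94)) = 40073931856/259396737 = 154.49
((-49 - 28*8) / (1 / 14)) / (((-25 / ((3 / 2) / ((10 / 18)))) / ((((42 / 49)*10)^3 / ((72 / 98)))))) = 353808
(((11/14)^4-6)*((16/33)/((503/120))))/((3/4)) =-34536800/39854199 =-0.87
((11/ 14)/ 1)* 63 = 49.50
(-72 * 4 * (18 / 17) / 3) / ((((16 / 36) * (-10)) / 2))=3888 / 85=45.74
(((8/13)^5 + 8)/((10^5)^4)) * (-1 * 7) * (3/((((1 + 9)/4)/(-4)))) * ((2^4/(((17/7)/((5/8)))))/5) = 0.00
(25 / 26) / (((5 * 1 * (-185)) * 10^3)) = -1 / 962000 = -0.00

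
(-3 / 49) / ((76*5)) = -3 / 18620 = -0.00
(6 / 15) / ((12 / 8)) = 0.27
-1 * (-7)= 7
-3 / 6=-1 / 2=-0.50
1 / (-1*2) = -1 / 2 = -0.50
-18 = -18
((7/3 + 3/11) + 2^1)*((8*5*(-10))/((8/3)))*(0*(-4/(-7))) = 0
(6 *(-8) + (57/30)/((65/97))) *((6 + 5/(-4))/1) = -557783/2600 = -214.53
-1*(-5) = 5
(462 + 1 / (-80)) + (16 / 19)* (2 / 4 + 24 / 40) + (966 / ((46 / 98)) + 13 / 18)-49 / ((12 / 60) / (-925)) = 3134725981 / 13680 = 229146.64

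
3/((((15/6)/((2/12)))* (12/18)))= 3/10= 0.30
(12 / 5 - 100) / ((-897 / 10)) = 976 / 897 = 1.09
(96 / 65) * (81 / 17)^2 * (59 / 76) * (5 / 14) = 4645188 / 499681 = 9.30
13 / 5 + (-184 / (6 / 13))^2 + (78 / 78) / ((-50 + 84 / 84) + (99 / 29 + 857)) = 168298348912 / 1058895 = 158937.71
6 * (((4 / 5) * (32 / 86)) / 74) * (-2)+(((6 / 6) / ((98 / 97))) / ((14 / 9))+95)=1043272567 / 10914260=95.59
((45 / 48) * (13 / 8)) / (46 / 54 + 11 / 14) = 36855 / 39616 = 0.93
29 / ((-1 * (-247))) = 29 / 247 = 0.12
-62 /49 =-1.27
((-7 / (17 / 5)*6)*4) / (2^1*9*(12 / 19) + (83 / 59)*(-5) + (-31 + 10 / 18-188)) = 1694952 / 7344527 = 0.23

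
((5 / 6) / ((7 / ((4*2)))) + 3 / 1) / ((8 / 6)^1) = 83 / 28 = 2.96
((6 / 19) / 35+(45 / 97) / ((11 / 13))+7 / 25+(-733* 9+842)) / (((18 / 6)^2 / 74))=-167852346818 / 3547775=-47312.00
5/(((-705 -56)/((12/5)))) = -12/761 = -0.02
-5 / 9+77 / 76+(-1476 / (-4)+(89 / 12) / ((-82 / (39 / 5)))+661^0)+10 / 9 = 104004883 / 280440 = 370.86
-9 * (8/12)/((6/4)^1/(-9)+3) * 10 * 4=-1440/17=-84.71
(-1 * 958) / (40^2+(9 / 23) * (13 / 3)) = -22034 / 36839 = -0.60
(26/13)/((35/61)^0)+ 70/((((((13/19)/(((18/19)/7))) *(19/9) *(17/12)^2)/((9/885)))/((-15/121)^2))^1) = 123355476154/61661991677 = 2.00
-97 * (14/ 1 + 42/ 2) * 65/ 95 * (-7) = 16260.26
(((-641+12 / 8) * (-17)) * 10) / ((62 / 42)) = 2283015 / 31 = 73645.65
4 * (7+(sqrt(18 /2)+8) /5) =184 /5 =36.80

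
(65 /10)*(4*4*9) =936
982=982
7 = 7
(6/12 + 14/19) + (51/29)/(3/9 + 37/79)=9451/2755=3.43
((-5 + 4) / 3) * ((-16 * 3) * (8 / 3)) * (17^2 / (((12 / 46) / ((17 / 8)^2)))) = 1920983 / 9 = 213442.56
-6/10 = -3/5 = -0.60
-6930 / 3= -2310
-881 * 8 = -7048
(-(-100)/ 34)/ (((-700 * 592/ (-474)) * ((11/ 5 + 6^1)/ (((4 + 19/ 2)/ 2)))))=31995/ 11553472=0.00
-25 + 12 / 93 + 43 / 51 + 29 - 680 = -1067219 / 1581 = -675.03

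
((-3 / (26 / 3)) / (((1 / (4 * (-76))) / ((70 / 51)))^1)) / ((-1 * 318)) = -5320 / 11713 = -0.45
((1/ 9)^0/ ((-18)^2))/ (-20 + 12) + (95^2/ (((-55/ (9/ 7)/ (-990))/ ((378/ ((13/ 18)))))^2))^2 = 129793975934136976857097912291439/ 74030112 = 1753259213414900369961590.00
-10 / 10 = -1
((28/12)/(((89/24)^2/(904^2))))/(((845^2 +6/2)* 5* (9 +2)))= 39226368/11109638155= 0.00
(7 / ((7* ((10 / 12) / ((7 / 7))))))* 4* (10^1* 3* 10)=1440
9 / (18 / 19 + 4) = 171 / 94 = 1.82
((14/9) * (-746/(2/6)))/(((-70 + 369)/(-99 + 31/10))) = 5007898/4485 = 1116.59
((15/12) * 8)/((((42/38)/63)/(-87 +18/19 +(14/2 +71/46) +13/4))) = -1947075/46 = -42327.72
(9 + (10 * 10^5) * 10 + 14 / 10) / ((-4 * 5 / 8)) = -100000104 / 25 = -4000004.16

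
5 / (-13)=-5 / 13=-0.38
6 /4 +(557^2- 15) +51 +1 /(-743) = 461085737 /1486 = 310286.50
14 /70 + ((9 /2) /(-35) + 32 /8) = 57 /14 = 4.07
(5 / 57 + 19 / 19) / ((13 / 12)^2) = 0.93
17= 17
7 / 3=2.33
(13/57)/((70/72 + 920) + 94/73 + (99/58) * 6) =0.00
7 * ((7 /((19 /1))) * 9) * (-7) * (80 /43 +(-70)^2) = -650677860 /817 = -796423.33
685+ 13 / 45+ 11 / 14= 432227 / 630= 686.07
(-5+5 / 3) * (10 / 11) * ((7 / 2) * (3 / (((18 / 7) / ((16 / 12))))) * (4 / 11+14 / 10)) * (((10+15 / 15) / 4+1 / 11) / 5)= -594125 / 35937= -16.53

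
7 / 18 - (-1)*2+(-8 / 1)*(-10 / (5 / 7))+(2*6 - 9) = 2113 / 18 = 117.39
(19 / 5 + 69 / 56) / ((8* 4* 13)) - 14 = -1629311 / 116480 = -13.99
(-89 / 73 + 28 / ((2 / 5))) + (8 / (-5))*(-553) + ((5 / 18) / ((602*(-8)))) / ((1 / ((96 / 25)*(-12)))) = 104765449 / 109865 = 953.58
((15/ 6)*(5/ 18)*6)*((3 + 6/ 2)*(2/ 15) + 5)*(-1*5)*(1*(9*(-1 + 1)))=0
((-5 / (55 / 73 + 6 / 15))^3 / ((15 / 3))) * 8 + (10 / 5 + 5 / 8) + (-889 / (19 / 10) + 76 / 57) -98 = -23555252102023 / 34026018216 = -692.27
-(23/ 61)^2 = -529/ 3721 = -0.14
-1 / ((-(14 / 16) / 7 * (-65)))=-8 / 65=-0.12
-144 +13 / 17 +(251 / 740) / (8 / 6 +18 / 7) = -147666193 / 1031560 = -143.15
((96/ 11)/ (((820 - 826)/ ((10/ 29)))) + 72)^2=520204864/ 101761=5112.03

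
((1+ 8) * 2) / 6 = 3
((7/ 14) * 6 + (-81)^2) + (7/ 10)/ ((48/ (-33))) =1050163/ 160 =6563.52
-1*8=-8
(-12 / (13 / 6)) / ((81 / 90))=-80 / 13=-6.15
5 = 5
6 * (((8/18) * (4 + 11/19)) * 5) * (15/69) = 5800/437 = 13.27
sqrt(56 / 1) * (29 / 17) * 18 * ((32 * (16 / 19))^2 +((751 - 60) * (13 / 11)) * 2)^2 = 91646464550648400 * sqrt(14) / 268070297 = 1279178166.68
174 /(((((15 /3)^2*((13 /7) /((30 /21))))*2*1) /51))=8874 /65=136.52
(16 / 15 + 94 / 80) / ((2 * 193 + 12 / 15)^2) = 1345 / 89768544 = 0.00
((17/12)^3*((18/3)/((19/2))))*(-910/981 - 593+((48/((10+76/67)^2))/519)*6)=-1066.50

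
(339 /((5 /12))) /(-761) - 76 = -293248 /3805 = -77.07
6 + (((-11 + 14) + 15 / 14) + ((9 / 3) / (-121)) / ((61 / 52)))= 1038537 / 103334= 10.05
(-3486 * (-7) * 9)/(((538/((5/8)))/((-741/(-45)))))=9040941/2152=4201.18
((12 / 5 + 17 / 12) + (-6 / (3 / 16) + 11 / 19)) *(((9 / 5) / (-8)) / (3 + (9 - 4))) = 94407 / 121600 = 0.78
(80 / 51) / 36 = 20 / 459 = 0.04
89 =89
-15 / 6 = -5 / 2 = -2.50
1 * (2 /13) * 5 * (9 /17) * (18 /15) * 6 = 648 /221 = 2.93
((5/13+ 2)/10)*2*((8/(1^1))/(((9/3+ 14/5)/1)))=248/377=0.66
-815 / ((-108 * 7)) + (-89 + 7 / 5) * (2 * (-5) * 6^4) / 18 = 47683247 / 756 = 63073.08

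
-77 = -77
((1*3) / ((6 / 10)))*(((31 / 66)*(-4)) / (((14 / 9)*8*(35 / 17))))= -1581 / 4312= -0.37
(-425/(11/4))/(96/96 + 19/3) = -2550/121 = -21.07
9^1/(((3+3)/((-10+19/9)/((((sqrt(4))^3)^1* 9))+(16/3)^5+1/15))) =41942623/6480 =6472.63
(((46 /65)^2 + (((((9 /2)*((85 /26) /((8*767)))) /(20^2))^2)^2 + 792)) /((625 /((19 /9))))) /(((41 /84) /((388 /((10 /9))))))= 13021442006963833297367171861389355343 /6799212547247037571137536000000000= 1915.14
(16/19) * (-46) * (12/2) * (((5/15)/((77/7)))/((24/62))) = -11408/627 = -18.19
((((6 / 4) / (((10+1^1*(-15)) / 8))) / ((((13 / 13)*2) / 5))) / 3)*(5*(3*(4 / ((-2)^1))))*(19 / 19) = 60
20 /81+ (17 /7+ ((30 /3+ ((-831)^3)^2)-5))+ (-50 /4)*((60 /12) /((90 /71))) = 746877184588396500491 /2268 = 329310927949028439.37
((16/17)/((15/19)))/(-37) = -0.03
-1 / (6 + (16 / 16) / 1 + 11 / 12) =-12 / 95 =-0.13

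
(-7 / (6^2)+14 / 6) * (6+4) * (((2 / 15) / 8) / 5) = 77 / 1080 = 0.07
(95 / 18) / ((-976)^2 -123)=95 / 17144154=0.00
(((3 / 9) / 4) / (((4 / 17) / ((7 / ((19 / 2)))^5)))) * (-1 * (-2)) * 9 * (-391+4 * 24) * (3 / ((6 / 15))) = -7585839450 / 2476099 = -3063.63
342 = 342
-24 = -24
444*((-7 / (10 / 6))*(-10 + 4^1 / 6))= 87024 / 5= 17404.80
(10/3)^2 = 11.11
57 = 57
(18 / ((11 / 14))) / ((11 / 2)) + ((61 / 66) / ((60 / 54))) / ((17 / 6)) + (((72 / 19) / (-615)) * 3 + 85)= 1433195443 / 16024030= 89.44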